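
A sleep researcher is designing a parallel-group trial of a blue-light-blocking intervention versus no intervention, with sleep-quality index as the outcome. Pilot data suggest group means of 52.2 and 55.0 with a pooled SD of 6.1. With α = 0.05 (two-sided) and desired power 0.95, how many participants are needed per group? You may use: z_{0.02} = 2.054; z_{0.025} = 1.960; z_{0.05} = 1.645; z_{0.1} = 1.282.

n = 124 per group

Cohen's d = |M₁ − M₂| / SD_pooled = |52.2 − 55.0| / 6.1 = 2.8 / 6.1 = 0.459.
For two independent groups with equal n: n = 2·((z_{α/2} + z_β) / d)².
z_{α/2} + z_β = 1.960 + 1.645 = 3.605.
n = 2 × (3.605 / 0.459)² = 2 × 7.854² = 2 × 61.69 = 123.4.
Round up to the next whole participant.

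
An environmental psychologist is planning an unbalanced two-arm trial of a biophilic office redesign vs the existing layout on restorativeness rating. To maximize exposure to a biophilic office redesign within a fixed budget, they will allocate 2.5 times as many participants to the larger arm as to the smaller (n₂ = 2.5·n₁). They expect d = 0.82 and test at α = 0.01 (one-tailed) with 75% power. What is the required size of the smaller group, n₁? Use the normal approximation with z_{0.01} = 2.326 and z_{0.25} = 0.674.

With allocation ratio k = n₂/n₁ = 2.5, Var(x̄₁−x̄₂) = σ²(1/n₁ + 1/(k·n₁)) = σ²·(k+1)/(k·n₁).
So n₁ = (1 + 1/k)·((z_{α} + z_β)/d)² = 1.400 × (3.000/0.82)².
n₁ = 1.400 × 13.38 = 18.7.
Round up: n₁ = 19, giving n₂ = ⌈2.5 × 19⌉ = ⌈47.5⌉ = 48.

n₁ = 19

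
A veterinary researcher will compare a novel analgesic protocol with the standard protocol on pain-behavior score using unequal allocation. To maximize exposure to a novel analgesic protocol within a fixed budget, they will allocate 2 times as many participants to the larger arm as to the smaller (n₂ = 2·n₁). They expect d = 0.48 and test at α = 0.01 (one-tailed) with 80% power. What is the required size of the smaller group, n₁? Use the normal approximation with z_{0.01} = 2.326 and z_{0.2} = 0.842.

With allocation ratio k = n₂/n₁ = 2, Var(x̄₁−x̄₂) = σ²(1/n₁ + 1/(k·n₁)) = σ²·(k+1)/(k·n₁).
So n₁ = (1 + 1/k)·((z_{α} + z_β)/d)² = 1.500 × (3.168/0.48)².
n₁ = 1.500 × 43.56 = 65.3.
Round up: n₁ = 66, giving n₂ = 2 × 66 = 132.

n₁ = 66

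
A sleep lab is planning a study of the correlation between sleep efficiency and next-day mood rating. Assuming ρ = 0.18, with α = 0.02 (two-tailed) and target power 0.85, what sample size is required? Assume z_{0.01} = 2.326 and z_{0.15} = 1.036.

Fisher's z: C = ½·ln((1+r)/(1−r)) = ½·ln(1.4390) = 0.1820.
n = ((z_{α/2} + z_β)/C)² + 3.
(2.326 + 1.036) / 0.1820 = 3.362 / 0.1820 = 18.473.
n = 18.473² + 3 = 341.23 + 3 = 344.2.
Round up.

n = 345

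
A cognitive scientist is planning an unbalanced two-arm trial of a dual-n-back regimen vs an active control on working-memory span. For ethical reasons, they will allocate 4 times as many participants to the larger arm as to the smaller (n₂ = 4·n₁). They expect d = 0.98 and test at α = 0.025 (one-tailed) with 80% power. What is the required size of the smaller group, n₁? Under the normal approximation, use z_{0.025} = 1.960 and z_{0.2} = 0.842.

n₁ = 11

With allocation ratio k = n₂/n₁ = 4, Var(x̄₁−x̄₂) = σ²(1/n₁ + 1/(k·n₁)) = σ²·(k+1)/(k·n₁).
So n₁ = (1 + 1/k)·((z_{α} + z_β)/d)² = 1.250 × (2.802/0.98)².
n₁ = 1.250 × 8.17 = 10.2.
Round up: n₁ = 11, giving n₂ = 4 × 11 = 44.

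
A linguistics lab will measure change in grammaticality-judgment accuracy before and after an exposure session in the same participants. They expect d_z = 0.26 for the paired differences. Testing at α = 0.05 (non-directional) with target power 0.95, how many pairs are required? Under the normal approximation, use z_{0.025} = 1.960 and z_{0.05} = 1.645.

For a paired (one-sample on differences) test: n = ((z_{α/2} + z_β) / d)².
z_{α/2} + z_β = 1.960 + 1.645 = 3.605.
n = (3.605 / 0.26)² = 13.865² = 192.25.
Round up.

n = 193 pairs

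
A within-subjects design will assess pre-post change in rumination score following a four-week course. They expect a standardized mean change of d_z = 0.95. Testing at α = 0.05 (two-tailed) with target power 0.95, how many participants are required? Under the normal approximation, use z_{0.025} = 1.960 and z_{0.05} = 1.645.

n = 15 pairs

For a paired (one-sample on differences) test: n = ((z_{α/2} + z_β) / d)².
z_{α/2} + z_β = 1.960 + 1.645 = 3.605.
n = (3.605 / 0.95)² = 3.795² = 14.40.
Round up.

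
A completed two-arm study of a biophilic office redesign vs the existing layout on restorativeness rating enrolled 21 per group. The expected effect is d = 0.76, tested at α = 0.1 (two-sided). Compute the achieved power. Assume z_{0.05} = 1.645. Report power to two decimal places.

power ≈ 0.79

For two equal groups, power = Φ(d·√(n/2) − z_{α/2}).
d·√(n/2) = 0.76 × √(21/2) = 0.76 × 3.240 = 2.463.
z_β = 2.463 − 1.645 = 0.818.
Power = Φ(0.818) = 0.793.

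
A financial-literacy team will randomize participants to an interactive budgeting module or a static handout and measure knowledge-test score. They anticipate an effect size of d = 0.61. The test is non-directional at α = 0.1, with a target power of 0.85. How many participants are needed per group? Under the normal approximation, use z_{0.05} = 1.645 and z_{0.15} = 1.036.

n = 39 per group

For two independent groups with equal n: n = 2·((z_{α/2} + z_β) / d)².
z_{α/2} + z_β = 1.645 + 1.036 = 2.681.
n = 2 × (2.681 / 0.61)² = 2 × 4.395² = 2 × 19.32 = 38.6.
Round up to the next whole participant.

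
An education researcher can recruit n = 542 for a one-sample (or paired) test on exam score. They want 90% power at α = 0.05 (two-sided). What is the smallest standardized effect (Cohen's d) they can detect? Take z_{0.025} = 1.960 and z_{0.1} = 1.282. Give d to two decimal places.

For a single sample (or paired design) of n = 542: d_min = (z_{α/2} + z_β)/√n.
z-sum = 1.960 + 1.282 = 3.242.
d_min = 3.242 / √542 = 3.242 / 23.281 = 0.139.

d_min ≈ 0.14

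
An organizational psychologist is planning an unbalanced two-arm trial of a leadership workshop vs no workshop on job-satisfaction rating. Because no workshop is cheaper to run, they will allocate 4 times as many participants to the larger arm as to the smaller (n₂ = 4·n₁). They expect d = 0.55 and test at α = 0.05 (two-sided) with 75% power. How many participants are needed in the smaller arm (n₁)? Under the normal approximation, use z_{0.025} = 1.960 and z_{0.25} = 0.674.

With allocation ratio k = n₂/n₁ = 4, Var(x̄₁−x̄₂) = σ²(1/n₁ + 1/(k·n₁)) = σ²·(k+1)/(k·n₁).
So n₁ = (1 + 1/k)·((z_{α/2} + z_β)/d)² = 1.250 × (2.634/0.55)².
n₁ = 1.250 × 22.94 = 28.7.
Round up: n₁ = 29, giving n₂ = 4 × 29 = 116.

n₁ = 29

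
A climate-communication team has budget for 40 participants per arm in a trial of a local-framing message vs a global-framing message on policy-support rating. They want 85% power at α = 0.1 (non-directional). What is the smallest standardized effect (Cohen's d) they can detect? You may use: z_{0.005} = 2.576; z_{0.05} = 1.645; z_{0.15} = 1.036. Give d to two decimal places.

d_min ≈ 0.60

For two independent groups of n = 40 each: d_min = (z_{α/2} + z_β)·√(2/n).
z-sum = 1.645 + 1.036 = 2.681.
d_min = 2.681 × √(2/40) = 2.681 × 0.2236 = 0.599.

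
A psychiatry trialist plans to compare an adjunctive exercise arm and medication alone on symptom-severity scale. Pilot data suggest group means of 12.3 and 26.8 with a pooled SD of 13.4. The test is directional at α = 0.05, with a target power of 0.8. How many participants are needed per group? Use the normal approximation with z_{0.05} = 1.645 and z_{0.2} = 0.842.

n = 11 per group

Cohen's d = |M₁ − M₂| / SD_pooled = |12.3 − 26.8| / 13.4 = 14.5 / 13.4 = 1.082.
For two independent groups with equal n: n = 2·((z_{α} + z_β) / d)².
z_{α} + z_β = 1.645 + 0.842 = 2.487.
n = 2 × (2.487 / 1.082)² = 2 × 2.299² = 2 × 5.28 = 10.6.
Round up to the next whole participant.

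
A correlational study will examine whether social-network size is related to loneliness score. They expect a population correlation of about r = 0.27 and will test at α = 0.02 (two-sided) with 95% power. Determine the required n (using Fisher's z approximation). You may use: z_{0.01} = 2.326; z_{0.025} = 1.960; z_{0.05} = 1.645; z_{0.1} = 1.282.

Fisher's z: C = ½·ln((1+r)/(1−r)) = ½·ln(1.7397) = 0.2769.
n = ((z_{α/2} + z_β)/C)² + 3.
(2.326 + 1.645) / 0.2769 = 3.971 / 0.2769 = 14.341.
n = 14.341² + 3 = 205.66 + 3 = 208.7.
Round up.

n = 209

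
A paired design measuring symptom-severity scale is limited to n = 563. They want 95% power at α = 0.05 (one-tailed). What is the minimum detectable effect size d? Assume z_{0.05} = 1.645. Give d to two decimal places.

For a single sample (or paired design) of n = 563: d_min = (z_{α} + z_β)/√n.
z-sum = 1.645 + 1.645 = 3.290.
d_min = 3.290 / √563 = 3.290 / 23.728 = 0.139.

d_min ≈ 0.14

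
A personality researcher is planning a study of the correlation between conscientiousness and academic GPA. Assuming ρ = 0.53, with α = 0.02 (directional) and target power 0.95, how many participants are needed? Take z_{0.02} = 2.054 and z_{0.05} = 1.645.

n = 43

Fisher's z: C = ½·ln((1+r)/(1−r)) = ½·ln(3.2553) = 0.5901.
n = ((z_{α} + z_β)/C)² + 3.
(2.054 + 1.645) / 0.5901 = 3.699 / 0.5901 = 6.268.
n = 6.268² + 3 = 39.29 + 3 = 42.3.
Round up.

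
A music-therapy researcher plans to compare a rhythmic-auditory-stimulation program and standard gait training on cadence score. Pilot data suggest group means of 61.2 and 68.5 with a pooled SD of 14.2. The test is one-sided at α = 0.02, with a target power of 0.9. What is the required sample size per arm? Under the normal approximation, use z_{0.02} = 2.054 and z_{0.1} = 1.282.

n = 85 per group

Cohen's d = |M₁ − M₂| / SD_pooled = |61.2 − 68.5| / 14.2 = 7.3 / 14.2 = 0.514.
For two independent groups with equal n: n = 2·((z_{α} + z_β) / d)².
z_{α} + z_β = 2.054 + 1.282 = 3.336.
n = 2 × (3.336 / 0.514)² = 2 × 6.490² = 2 × 42.12 = 84.2.
Round up to the next whole participant.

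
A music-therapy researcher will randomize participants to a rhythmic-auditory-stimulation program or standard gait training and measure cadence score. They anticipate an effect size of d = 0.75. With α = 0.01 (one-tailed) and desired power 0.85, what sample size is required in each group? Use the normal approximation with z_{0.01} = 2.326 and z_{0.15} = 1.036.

For two independent groups with equal n: n = 2·((z_{α} + z_β) / d)².
z_{α} + z_β = 2.326 + 1.036 = 3.362.
n = 2 × (3.362 / 0.75)² = 2 × 4.483² = 2 × 20.09 = 40.2.
Round up to the next whole participant.

n = 41 per group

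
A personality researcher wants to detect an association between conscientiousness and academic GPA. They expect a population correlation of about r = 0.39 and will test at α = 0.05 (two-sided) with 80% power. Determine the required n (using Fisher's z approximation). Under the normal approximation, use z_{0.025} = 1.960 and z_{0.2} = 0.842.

n = 50

Fisher's z: C = ½·ln((1+r)/(1−r)) = ½·ln(2.2787) = 0.4118.
n = ((z_{α/2} + z_β)/C)² + 3.
(1.960 + 0.842) / 0.4118 = 2.802 / 0.4118 = 6.804.
n = 6.804² + 3 = 46.30 + 3 = 49.3.
Round up.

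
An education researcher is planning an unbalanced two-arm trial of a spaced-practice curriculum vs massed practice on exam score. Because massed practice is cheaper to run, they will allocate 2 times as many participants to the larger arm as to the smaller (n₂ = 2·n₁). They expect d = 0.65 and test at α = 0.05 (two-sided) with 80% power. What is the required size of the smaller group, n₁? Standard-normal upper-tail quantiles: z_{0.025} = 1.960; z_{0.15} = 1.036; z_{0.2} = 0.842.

n₁ = 28

With allocation ratio k = n₂/n₁ = 2, Var(x̄₁−x̄₂) = σ²(1/n₁ + 1/(k·n₁)) = σ²·(k+1)/(k·n₁).
So n₁ = (1 + 1/k)·((z_{α/2} + z_β)/d)² = 1.500 × (2.802/0.65)².
n₁ = 1.500 × 18.58 = 27.9.
Round up: n₁ = 28, giving n₂ = 2 × 28 = 56.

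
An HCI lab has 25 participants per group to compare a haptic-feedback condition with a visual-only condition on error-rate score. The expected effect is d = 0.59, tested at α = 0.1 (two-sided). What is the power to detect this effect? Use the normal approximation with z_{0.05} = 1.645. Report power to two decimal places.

power ≈ 0.67

For two equal groups, power = Φ(d·√(n/2) − z_{α/2}).
d·√(n/2) = 0.59 × √(25/2) = 0.59 × 3.536 = 2.086.
z_β = 2.086 − 1.645 = 0.441.
Power = Φ(0.441) = 0.670.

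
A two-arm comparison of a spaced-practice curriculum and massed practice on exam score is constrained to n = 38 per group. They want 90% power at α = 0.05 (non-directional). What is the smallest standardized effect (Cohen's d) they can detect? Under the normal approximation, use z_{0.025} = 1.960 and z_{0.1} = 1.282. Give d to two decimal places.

For two independent groups of n = 38 each: d_min = (z_{α/2} + z_β)·√(2/n).
z-sum = 1.960 + 1.282 = 3.242.
d_min = 3.242 × √(2/38) = 3.242 × 0.2294 = 0.744.

d_min ≈ 0.74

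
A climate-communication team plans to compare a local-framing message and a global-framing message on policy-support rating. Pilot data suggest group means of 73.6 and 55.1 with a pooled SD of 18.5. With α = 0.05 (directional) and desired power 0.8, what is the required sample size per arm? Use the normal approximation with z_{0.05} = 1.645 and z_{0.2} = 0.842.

n = 13 per group

Cohen's d = |M₁ − M₂| / SD_pooled = |73.6 − 55.1| / 18.5 = 18.5 / 18.5 = 1.000.
For two independent groups with equal n: n = 2·((z_{α} + z_β) / d)².
z_{α} + z_β = 1.645 + 0.842 = 2.487.
n = 2 × (2.487 / 1.000)² = 2 × 2.487² = 2 × 6.19 = 12.4.
Round up to the next whole participant.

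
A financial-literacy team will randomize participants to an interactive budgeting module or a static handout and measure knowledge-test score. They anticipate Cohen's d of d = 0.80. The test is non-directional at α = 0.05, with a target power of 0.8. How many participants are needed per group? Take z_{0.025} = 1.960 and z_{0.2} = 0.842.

n = 25 per group

For two independent groups with equal n: n = 2·((z_{α/2} + z_β) / d)².
z_{α/2} + z_β = 1.960 + 0.842 = 2.802.
n = 2 × (2.802 / 0.80)² = 2 × 3.502² = 2 × 12.27 = 24.5.
Round up to the next whole participant.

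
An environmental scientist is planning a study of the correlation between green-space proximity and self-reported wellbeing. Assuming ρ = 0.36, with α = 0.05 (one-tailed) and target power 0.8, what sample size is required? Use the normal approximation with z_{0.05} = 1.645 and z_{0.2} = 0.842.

Fisher's z: C = ½·ln((1+r)/(1−r)) = ½·ln(2.1250) = 0.3769.
n = ((z_{α} + z_β)/C)² + 3.
(1.645 + 0.842) / 0.3769 = 2.487 / 0.3769 = 6.599.
n = 6.599² + 3 = 43.54 + 3 = 46.5.
Round up.

n = 47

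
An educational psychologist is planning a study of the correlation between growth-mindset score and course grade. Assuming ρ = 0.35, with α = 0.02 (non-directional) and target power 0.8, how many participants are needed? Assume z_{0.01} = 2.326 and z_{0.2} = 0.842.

Fisher's z: C = ½·ln((1+r)/(1−r)) = ½·ln(2.0769) = 0.3654.
n = ((z_{α/2} + z_β)/C)² + 3.
(2.326 + 0.842) / 0.3654 = 3.168 / 0.3654 = 8.670.
n = 8.670² + 3 = 75.17 + 3 = 78.2.
Round up.

n = 79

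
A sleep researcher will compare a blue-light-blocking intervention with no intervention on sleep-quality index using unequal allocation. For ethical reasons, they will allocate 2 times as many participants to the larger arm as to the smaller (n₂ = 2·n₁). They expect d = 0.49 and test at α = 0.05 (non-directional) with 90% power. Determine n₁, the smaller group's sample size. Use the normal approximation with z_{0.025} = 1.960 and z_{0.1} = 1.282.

n₁ = 66

With allocation ratio k = n₂/n₁ = 2, Var(x̄₁−x̄₂) = σ²(1/n₁ + 1/(k·n₁)) = σ²·(k+1)/(k·n₁).
So n₁ = (1 + 1/k)·((z_{α/2} + z_β)/d)² = 1.500 × (3.242/0.49)².
n₁ = 1.500 × 43.78 = 65.7.
Round up: n₁ = 66, giving n₂ = 2 × 66 = 132.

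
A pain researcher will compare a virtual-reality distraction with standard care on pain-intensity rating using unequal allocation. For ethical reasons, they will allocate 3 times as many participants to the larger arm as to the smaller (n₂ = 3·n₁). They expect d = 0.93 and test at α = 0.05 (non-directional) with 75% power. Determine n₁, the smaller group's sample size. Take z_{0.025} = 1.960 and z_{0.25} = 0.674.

n₁ = 11

With allocation ratio k = n₂/n₁ = 3, Var(x̄₁−x̄₂) = σ²(1/n₁ + 1/(k·n₁)) = σ²·(k+1)/(k·n₁).
So n₁ = (1 + 1/k)·((z_{α/2} + z_β)/d)² = 1.333 × (2.634/0.93)².
n₁ = 1.333 × 8.02 = 10.7.
Round up: n₁ = 11, giving n₂ = 3 × 11 = 33.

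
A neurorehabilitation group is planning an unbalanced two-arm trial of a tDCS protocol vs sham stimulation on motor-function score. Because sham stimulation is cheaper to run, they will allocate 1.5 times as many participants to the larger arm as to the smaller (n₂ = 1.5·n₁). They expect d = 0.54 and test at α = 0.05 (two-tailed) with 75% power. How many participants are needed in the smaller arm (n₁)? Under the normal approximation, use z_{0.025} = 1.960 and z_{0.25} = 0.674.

n₁ = 40

With allocation ratio k = n₂/n₁ = 1.5, Var(x̄₁−x̄₂) = σ²(1/n₁ + 1/(k·n₁)) = σ²·(k+1)/(k·n₁).
So n₁ = (1 + 1/k)·((z_{α/2} + z_β)/d)² = 1.667 × (2.634/0.54)².
n₁ = 1.667 × 23.79 = 39.7.
Round up: n₁ = 40, giving n₂ = 1.5 × 40 = 60.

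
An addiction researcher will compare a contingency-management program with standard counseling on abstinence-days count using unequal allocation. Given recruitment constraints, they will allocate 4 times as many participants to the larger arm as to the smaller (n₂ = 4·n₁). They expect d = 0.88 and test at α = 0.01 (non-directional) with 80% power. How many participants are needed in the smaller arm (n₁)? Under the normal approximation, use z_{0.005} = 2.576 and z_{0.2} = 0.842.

n₁ = 19

With allocation ratio k = n₂/n₁ = 4, Var(x̄₁−x̄₂) = σ²(1/n₁ + 1/(k·n₁)) = σ²·(k+1)/(k·n₁).
So n₁ = (1 + 1/k)·((z_{α/2} + z_β)/d)² = 1.250 × (3.418/0.88)².
n₁ = 1.250 × 15.09 = 18.9.
Round up: n₁ = 19, giving n₂ = 4 × 19 = 76.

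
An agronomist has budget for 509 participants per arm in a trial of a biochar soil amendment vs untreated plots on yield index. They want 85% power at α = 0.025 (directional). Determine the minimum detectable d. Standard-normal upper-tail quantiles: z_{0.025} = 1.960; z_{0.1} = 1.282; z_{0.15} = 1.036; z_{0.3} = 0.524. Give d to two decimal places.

d_min ≈ 0.19

For two independent groups of n = 509 each: d_min = (z_{α} + z_β)·√(2/n).
z-sum = 1.960 + 1.036 = 2.996.
d_min = 2.996 × √(2/509) = 2.996 × 0.0627 = 0.188.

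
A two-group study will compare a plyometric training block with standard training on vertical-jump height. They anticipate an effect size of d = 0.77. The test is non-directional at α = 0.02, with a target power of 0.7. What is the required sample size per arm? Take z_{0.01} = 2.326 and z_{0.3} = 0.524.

n = 28 per group

For two independent groups with equal n: n = 2·((z_{α/2} + z_β) / d)².
z_{α/2} + z_β = 2.326 + 0.524 = 2.850.
n = 2 × (2.850 / 0.77)² = 2 × 3.701² = 2 × 13.70 = 27.4.
Round up to the next whole participant.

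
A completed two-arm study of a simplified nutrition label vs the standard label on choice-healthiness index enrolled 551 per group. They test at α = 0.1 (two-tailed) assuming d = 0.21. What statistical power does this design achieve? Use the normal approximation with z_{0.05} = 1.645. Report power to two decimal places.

power ≈ 0.97

For two equal groups, power = Φ(d·√(n/2) − z_{α/2}).
d·√(n/2) = 0.21 × √(551/2) = 0.21 × 16.598 = 3.486.
z_β = 3.486 − 1.645 = 1.841.
Power = Φ(1.841) = 0.967.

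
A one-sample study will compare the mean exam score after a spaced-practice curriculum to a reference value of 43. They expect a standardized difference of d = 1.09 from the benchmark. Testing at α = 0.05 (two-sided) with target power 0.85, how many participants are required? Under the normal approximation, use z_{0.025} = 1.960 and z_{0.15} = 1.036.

n = 8

For a one-sample test: n = ((z_{α/2} + z_β) / d)².
z_{α/2} + z_β = 1.960 + 1.036 = 2.996.
n = (2.996 / 1.09)² = 2.749² = 7.55.
Round up.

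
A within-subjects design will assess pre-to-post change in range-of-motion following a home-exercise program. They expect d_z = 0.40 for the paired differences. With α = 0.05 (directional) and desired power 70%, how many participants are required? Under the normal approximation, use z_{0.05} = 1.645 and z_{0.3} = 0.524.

For a paired (one-sample on differences) test: n = ((z_{α} + z_β) / d)².
z_{α} + z_β = 1.645 + 0.524 = 2.169.
n = (2.169 / 0.40)² = 5.422² = 29.40.
Round up.

n = 30 pairs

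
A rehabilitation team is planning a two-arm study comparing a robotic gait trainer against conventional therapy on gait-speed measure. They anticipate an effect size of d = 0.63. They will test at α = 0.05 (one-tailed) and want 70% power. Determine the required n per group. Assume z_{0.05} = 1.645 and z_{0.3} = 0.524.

For two independent groups with equal n: n = 2·((z_{α} + z_β) / d)².
z_{α} + z_β = 1.645 + 0.524 = 2.169.
n = 2 × (2.169 / 0.63)² = 2 × 3.443² = 2 × 11.85 = 23.7.
Round up to the next whole participant.

n = 24 per group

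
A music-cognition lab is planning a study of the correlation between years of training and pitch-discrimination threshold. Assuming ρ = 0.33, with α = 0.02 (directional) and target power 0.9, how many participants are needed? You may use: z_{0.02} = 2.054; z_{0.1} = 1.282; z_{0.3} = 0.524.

n = 98

Fisher's z: C = ½·ln((1+r)/(1−r)) = ½·ln(1.9851) = 0.3428.
n = ((z_{α} + z_β)/C)² + 3.
(2.054 + 1.282) / 0.3428 = 3.336 / 0.3428 = 9.732.
n = 9.732² + 3 = 94.70 + 3 = 97.7.
Round up.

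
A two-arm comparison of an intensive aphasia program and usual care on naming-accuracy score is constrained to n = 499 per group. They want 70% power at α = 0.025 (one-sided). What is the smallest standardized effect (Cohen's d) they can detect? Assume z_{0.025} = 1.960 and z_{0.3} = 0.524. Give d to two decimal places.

d_min ≈ 0.16

For two independent groups of n = 499 each: d_min = (z_{α} + z_β)·√(2/n).
z-sum = 1.960 + 0.524 = 2.484.
d_min = 2.484 × √(2/499) = 2.484 × 0.0633 = 0.157.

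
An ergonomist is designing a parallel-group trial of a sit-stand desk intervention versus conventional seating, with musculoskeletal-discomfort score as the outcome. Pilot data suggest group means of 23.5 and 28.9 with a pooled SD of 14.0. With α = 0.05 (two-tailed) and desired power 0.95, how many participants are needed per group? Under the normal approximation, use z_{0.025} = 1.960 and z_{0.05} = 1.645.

Cohen's d = |M₁ − M₂| / SD_pooled = |23.5 − 28.9| / 14.0 = 5.4 / 14.0 = 0.386.
For two independent groups with equal n: n = 2·((z_{α/2} + z_β) / d)².
z_{α/2} + z_β = 1.960 + 1.645 = 3.605.
n = 2 × (3.605 / 0.386)² = 2 × 9.339² = 2 × 87.22 = 174.4.
Round up to the next whole participant.

n = 175 per group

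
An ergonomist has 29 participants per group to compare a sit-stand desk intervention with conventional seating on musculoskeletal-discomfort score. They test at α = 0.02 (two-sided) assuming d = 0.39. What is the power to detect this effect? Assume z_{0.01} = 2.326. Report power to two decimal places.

power ≈ 0.20

For two equal groups, power = Φ(d·√(n/2) − z_{α/2}).
d·√(n/2) = 0.39 × √(29/2) = 0.39 × 3.808 = 1.485.
z_β = 1.485 − 2.326 = -0.841.
Power = Φ(-0.841) = 0.200.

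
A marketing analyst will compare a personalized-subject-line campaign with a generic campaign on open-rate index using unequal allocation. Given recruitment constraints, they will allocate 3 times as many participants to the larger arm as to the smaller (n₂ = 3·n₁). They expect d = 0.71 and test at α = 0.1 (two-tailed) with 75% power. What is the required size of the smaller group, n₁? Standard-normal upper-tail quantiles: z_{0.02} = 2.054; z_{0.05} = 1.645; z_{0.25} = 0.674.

With allocation ratio k = n₂/n₁ = 3, Var(x̄₁−x̄₂) = σ²(1/n₁ + 1/(k·n₁)) = σ²·(k+1)/(k·n₁).
So n₁ = (1 + 1/k)·((z_{α/2} + z_β)/d)² = 1.333 × (2.319/0.71)².
n₁ = 1.333 × 10.67 = 14.2.
Round up: n₁ = 15, giving n₂ = 3 × 15 = 45.

n₁ = 15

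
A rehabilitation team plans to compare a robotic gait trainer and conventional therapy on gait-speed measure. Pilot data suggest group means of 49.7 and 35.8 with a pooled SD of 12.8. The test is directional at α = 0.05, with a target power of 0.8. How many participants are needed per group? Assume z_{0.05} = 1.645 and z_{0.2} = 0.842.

n = 11 per group

Cohen's d = |M₁ − M₂| / SD_pooled = |49.7 − 35.8| / 12.8 = 13.9 / 12.8 = 1.086.
For two independent groups with equal n: n = 2·((z_{α} + z_β) / d)².
z_{α} + z_β = 1.645 + 0.842 = 2.487.
n = 2 × (2.487 / 1.086)² = 2 × 2.290² = 2 × 5.24 = 10.5.
Round up to the next whole participant.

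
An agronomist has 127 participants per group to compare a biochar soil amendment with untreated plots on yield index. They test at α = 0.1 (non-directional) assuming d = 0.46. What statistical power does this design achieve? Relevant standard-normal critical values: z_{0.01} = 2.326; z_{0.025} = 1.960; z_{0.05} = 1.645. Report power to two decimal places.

For two equal groups, power = Φ(d·√(n/2) − z_{α/2}).
d·√(n/2) = 0.46 × √(127/2) = 0.46 × 7.969 = 3.666.
z_β = 3.666 − 1.645 = 2.021.
Power = Φ(2.021) = 0.978.

power ≈ 0.98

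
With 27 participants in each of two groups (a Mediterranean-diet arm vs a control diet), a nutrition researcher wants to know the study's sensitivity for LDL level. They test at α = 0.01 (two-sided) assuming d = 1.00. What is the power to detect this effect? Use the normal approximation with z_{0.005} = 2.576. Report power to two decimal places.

For two equal groups, power = Φ(d·√(n/2) − z_{α/2}).
d·√(n/2) = 1.00 × √(27/2) = 1.00 × 3.674 = 3.674.
z_β = 3.674 − 2.576 = 1.098.
Power = Φ(1.098) = 0.864.

power ≈ 0.86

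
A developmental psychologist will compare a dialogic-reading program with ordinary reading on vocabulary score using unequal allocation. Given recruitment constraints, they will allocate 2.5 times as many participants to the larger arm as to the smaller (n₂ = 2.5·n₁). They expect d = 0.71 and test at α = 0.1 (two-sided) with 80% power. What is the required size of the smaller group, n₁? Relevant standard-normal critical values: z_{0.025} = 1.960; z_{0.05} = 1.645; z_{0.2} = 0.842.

n₁ = 18

With allocation ratio k = n₂/n₁ = 2.5, Var(x̄₁−x̄₂) = σ²(1/n₁ + 1/(k·n₁)) = σ²·(k+1)/(k·n₁).
So n₁ = (1 + 1/k)·((z_{α/2} + z_β)/d)² = 1.400 × (2.487/0.71)².
n₁ = 1.400 × 12.27 = 17.2.
Round up: n₁ = 18, giving n₂ = 2.5 × 18 = 45.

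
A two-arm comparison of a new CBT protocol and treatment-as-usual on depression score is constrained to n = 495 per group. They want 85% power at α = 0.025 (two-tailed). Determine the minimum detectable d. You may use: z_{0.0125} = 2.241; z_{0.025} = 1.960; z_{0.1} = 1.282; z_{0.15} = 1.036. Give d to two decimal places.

d_min ≈ 0.21

For two independent groups of n = 495 each: d_min = (z_{α/2} + z_β)·√(2/n).
z-sum = 2.241 + 1.036 = 3.277.
d_min = 3.277 × √(2/495) = 3.277 × 0.0636 = 0.208.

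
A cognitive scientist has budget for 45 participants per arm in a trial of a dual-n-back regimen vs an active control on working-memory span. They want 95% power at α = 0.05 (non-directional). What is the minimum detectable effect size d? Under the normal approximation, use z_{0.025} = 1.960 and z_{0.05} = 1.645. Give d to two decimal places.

d_min ≈ 0.76

For two independent groups of n = 45 each: d_min = (z_{α/2} + z_β)·√(2/n).
z-sum = 1.960 + 1.645 = 3.605.
d_min = 3.605 × √(2/45) = 3.605 × 0.2108 = 0.760.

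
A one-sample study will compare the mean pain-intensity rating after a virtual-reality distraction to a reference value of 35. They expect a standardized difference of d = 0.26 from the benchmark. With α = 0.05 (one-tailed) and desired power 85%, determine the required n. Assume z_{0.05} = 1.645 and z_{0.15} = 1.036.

n = 107

For a one-sample test: n = ((z_{α} + z_β) / d)².
z_{α} + z_β = 1.645 + 1.036 = 2.681.
n = (2.681 / 0.26)² = 10.312² = 106.33.
Round up.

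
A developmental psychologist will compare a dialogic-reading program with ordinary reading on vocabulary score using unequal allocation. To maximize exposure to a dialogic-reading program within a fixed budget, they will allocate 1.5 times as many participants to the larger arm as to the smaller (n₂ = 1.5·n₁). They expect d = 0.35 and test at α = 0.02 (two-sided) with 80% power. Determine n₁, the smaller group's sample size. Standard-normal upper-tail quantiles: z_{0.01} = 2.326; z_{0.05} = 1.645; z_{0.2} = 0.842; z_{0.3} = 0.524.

With allocation ratio k = n₂/n₁ = 1.5, Var(x̄₁−x̄₂) = σ²(1/n₁ + 1/(k·n₁)) = σ²·(k+1)/(k·n₁).
So n₁ = (1 + 1/k)·((z_{α/2} + z_β)/d)² = 1.667 × (3.168/0.35)².
n₁ = 1.667 × 81.93 = 136.5.
Round up: n₁ = 137, giving n₂ = ⌈1.5 × 137⌉ = ⌈205.5⌉ = 206.

n₁ = 137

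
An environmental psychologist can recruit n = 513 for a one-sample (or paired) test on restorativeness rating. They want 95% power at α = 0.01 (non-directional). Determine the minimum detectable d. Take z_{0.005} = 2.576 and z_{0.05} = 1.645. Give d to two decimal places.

For a single sample (or paired design) of n = 513: d_min = (z_{α/2} + z_β)/√n.
z-sum = 2.576 + 1.645 = 4.221.
d_min = 4.221 / √513 = 4.221 / 22.650 = 0.186.

d_min ≈ 0.19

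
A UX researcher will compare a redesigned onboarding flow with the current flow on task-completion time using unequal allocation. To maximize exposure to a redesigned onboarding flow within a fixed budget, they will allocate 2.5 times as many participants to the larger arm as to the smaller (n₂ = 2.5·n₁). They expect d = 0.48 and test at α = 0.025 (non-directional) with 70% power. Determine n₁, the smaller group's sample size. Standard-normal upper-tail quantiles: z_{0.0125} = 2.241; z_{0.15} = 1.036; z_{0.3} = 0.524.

With allocation ratio k = n₂/n₁ = 2.5, Var(x̄₁−x̄₂) = σ²(1/n₁ + 1/(k·n₁)) = σ²·(k+1)/(k·n₁).
So n₁ = (1 + 1/k)·((z_{α/2} + z_β)/d)² = 1.400 × (2.765/0.48)².
n₁ = 1.400 × 33.18 = 46.5.
Round up: n₁ = 47, giving n₂ = ⌈2.5 × 47⌉ = ⌈117.5⌉ = 118.

n₁ = 47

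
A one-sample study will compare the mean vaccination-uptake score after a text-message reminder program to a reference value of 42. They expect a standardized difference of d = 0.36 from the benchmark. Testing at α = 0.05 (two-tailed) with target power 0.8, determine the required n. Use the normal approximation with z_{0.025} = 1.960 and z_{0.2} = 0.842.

n = 61

For a one-sample test: n = ((z_{α/2} + z_β) / d)².
z_{α/2} + z_β = 1.960 + 0.842 = 2.802.
n = (2.802 / 0.36)² = 7.783² = 60.58.
Round up.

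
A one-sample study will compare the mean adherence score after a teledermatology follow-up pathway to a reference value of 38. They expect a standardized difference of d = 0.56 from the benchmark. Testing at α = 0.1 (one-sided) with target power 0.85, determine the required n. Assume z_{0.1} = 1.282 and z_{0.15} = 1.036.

For a one-sample test: n = ((z_{α} + z_β) / d)².
z_{α} + z_β = 1.282 + 1.036 = 2.318.
n = (2.318 / 0.56)² = 4.139² = 17.13.
Round up.

n = 18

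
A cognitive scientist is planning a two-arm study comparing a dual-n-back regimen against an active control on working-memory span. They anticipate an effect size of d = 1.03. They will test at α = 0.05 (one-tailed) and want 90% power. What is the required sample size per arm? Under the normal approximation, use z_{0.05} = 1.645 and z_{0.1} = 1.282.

For two independent groups with equal n: n = 2·((z_{α} + z_β) / d)².
z_{α} + z_β = 1.645 + 1.282 = 2.927.
n = 2 × (2.927 / 1.03)² = 2 × 2.842² = 2 × 8.08 = 16.2.
Round up to the next whole participant.

n = 17 per group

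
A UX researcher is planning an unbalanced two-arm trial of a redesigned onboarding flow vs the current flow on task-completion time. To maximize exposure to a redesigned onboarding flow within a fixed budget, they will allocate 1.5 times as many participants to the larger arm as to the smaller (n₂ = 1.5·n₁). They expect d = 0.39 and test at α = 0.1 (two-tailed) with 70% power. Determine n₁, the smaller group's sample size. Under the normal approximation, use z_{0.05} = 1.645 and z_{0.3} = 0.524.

n₁ = 52

With allocation ratio k = n₂/n₁ = 1.5, Var(x̄₁−x̄₂) = σ²(1/n₁ + 1/(k·n₁)) = σ²·(k+1)/(k·n₁).
So n₁ = (1 + 1/k)·((z_{α/2} + z_β)/d)² = 1.667 × (2.169/0.39)².
n₁ = 1.667 × 30.93 = 51.6.
Round up: n₁ = 52, giving n₂ = 1.5 × 52 = 78.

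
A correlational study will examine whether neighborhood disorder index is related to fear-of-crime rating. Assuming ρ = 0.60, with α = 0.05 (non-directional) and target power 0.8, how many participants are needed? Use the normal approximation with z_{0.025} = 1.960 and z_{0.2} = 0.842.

n = 20

Fisher's z: C = ½·ln((1+r)/(1−r)) = ½·ln(4.0000) = 0.6931.
n = ((z_{α/2} + z_β)/C)² + 3.
(1.960 + 0.842) / 0.6931 = 2.802 / 0.6931 = 4.043.
n = 4.043² + 3 = 16.34 + 3 = 19.3.
Round up.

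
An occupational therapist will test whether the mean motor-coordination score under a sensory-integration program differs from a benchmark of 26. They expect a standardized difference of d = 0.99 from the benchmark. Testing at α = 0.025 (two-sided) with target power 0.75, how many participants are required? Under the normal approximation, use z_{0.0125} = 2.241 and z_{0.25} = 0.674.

n = 9

For a one-sample test: n = ((z_{α/2} + z_β) / d)².
z_{α/2} + z_β = 2.241 + 0.674 = 2.915.
n = (2.915 / 0.99)² = 2.944² = 8.67.
Round up.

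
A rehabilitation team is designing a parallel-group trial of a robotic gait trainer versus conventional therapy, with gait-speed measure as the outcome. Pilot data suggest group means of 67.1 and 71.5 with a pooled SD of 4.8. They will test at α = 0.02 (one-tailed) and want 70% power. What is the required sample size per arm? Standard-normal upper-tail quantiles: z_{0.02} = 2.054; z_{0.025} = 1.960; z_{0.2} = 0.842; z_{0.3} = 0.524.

n = 16 per group

Cohen's d = |M₁ − M₂| / SD_pooled = |67.1 − 71.5| / 4.8 = 4.4 / 4.8 = 0.917.
For two independent groups with equal n: n = 2·((z_{α} + z_β) / d)².
z_{α} + z_β = 2.054 + 0.524 = 2.578.
n = 2 × (2.578 / 0.917)² = 2 × 2.811² = 2 × 7.90 = 15.8.
Round up to the next whole participant.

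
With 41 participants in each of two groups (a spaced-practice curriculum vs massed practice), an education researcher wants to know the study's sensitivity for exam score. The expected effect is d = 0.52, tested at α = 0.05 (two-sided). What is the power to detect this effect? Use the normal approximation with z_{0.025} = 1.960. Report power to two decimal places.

power ≈ 0.65

For two equal groups, power = Φ(d·√(n/2) − z_{α/2}).
d·√(n/2) = 0.52 × √(41/2) = 0.52 × 4.528 = 2.354.
z_β = 2.354 − 1.960 = 0.394.
Power = Φ(0.394) = 0.653.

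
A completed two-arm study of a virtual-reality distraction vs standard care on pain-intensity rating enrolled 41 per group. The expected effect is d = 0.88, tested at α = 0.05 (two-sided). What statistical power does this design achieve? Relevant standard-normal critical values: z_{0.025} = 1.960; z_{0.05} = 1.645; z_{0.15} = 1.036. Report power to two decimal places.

For two equal groups, power = Φ(d·√(n/2) − z_{α/2}).
d·√(n/2) = 0.88 × √(41/2) = 0.88 × 4.528 = 3.984.
z_β = 3.984 − 1.960 = 2.024.
Power = Φ(2.024) = 0.979.

power ≈ 0.98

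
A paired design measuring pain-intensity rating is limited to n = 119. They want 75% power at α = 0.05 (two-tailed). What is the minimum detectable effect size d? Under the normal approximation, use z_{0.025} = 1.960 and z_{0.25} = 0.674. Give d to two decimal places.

d_min ≈ 0.24

For a single sample (or paired design) of n = 119: d_min = (z_{α/2} + z_β)/√n.
z-sum = 1.960 + 0.674 = 2.634.
d_min = 2.634 / √119 = 2.634 / 10.909 = 0.241.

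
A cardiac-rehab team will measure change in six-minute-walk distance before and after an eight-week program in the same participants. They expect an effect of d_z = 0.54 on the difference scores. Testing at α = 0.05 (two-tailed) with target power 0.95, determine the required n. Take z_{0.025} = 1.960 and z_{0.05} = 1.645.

n = 45 pairs

For a paired (one-sample on differences) test: n = ((z_{α/2} + z_β) / d)².
z_{α/2} + z_β = 1.960 + 1.645 = 3.605.
n = (3.605 / 0.54)² = 6.676² = 44.57.
Round up.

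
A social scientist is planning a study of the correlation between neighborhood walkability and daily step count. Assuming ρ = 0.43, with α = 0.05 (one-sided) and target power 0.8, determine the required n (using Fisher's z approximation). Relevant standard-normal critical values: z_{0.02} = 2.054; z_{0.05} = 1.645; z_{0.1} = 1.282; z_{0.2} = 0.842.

Fisher's z: C = ½·ln((1+r)/(1−r)) = ½·ln(2.5088) = 0.4599.
n = ((z_{α} + z_β)/C)² + 3.
(1.645 + 0.842) / 0.4599 = 2.487 / 0.4599 = 5.408.
n = 5.408² + 3 = 29.24 + 3 = 32.2.
Round up.

n = 33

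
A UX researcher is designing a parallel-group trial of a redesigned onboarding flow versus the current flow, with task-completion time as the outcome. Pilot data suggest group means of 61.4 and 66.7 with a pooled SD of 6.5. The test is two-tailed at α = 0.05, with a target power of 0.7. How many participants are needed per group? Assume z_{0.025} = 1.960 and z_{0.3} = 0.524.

Cohen's d = |M₁ − M₂| / SD_pooled = |61.4 − 66.7| / 6.5 = 5.3 / 6.5 = 0.815.
For two independent groups with equal n: n = 2·((z_{α/2} + z_β) / d)².
z_{α/2} + z_β = 1.960 + 0.524 = 2.484.
n = 2 × (2.484 / 0.815)² = 2 × 3.048² = 2 × 9.29 = 18.6.
Round up to the next whole participant.

n = 19 per group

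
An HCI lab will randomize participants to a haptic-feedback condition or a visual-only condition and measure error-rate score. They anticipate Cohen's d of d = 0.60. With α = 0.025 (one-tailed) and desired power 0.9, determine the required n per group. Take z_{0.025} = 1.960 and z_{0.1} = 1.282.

n = 59 per group

For two independent groups with equal n: n = 2·((z_{α} + z_β) / d)².
z_{α} + z_β = 1.960 + 1.282 = 3.242.
n = 2 × (3.242 / 0.60)² = 2 × 5.403² = 2 × 29.20 = 58.4.
Round up to the next whole participant.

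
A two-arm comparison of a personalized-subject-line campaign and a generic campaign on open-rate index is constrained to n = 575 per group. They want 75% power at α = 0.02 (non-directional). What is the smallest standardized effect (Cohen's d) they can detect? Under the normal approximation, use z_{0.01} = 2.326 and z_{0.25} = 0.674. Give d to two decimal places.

d_min ≈ 0.18

For two independent groups of n = 575 each: d_min = (z_{α/2} + z_β)·√(2/n).
z-sum = 2.326 + 0.674 = 3.000.
d_min = 3.000 × √(2/575) = 3.000 × 0.0590 = 0.177.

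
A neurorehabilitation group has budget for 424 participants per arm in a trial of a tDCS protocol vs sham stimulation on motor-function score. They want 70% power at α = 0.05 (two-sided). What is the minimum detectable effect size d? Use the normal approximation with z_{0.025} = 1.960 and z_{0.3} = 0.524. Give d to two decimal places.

d_min ≈ 0.17

For two independent groups of n = 424 each: d_min = (z_{α/2} + z_β)·√(2/n).
z-sum = 1.960 + 0.524 = 2.484.
d_min = 2.484 × √(2/424) = 2.484 × 0.0687 = 0.171.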